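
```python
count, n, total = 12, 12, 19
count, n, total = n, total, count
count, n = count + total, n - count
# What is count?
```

Trace:
`count, n, total = 12, 12, 19` → count = 12; n = 12; total = 19
`count, n, total = n, total, count` → count = 12; n = 19; total = 12
`count, n = count + total, n - count` → count = 24; n = 7
So count = 24

Answer: 24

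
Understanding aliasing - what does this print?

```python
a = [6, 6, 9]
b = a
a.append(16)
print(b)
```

Key concept: basic list aliasing.
Step by step:
`a = [6, 6, 9]` → a = [6, 6, 9]
`b = a` → b = [6, 6, 9] (same object as a)
`a.append(16)` → a = [6, 6, 9, 16] (same object as b); b = [6, 6, 9, 16] (same object as a)
`print(b)` → prints [6, 6, 9, 16]

Answer: [6, 6, 9, 16]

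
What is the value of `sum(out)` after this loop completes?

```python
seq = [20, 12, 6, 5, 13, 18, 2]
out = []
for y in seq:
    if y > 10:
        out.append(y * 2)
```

Sum of doubled values > 10
`out` takes the values: [] → [40] → [40, 24] → [40, 24, 26] → [40, 24, 26, 36]
So `sum(out)` = 126

Answer: 126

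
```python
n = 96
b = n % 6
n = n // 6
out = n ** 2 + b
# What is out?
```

Trace:
`n = 96` → n = 96
`b = n % 6` → b = 0
`n = n // 6` → n = 16
`out = n ** 2 + b` → out = 256
So out = 256

Answer: 256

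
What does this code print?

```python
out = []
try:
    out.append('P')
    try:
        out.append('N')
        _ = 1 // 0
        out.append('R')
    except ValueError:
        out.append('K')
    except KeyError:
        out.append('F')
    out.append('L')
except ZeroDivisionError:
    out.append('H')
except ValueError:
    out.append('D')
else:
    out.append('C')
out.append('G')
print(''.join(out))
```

Execution trace: 'P' (try body) → 'N' (inner try body) → 'H' (except ZeroDivisionError) → 'G' (after the try/except). Output: PNHG

Answer: PNHG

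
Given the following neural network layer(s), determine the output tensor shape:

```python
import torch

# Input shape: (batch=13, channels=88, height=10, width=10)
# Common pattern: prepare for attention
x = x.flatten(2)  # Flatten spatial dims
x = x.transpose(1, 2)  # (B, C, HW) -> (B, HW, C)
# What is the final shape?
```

Input: (13, 88, 10, 10) -> after flatten(2): (13, 88, 100) -> Output: (13, 100, 88)

Answer: (13, 100, 88)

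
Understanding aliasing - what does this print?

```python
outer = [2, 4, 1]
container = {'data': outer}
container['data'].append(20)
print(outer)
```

Key concept: dict holds reference to list.
Step by step:
`outer = [2, 4, 1]` → outer = [2, 4, 1]
`container = {'data': outer}` → container = {'data': [2, 4, 1]}
`container['data'].append(20)` → outer = [2, 4, 1, 20]; container = {'data': [2, 4, 1, 20]}
`print(outer)` → prints [2, 4, 1, 20]

Answer: [2, 4, 1, 20]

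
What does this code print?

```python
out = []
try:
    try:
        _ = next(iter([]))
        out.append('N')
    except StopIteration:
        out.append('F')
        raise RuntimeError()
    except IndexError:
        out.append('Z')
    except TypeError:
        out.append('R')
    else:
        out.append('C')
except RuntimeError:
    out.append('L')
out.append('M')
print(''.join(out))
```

Execution trace: 'F' (inner except StopIteration) → 'L' (outer except RuntimeError) → 'M' (after the try/except). Output: FLM

Answer: FLM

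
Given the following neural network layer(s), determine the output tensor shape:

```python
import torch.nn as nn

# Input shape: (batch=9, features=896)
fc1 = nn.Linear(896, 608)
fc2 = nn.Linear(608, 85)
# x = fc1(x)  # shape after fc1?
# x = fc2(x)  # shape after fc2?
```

Input: (9, 896) -> after fc1: (9, 608) -> Output: (9, 85)

Answer: (9, 85)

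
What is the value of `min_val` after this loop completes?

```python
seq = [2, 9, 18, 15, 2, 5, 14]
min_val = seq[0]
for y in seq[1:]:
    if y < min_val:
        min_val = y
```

Minimum of [2, 9, 18, 15, 2, 5, 14]
`min_val` takes the values: 2

Answer: 2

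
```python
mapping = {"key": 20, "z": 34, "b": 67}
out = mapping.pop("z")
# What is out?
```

Trace:
`mapping = {"key": 20, "z": 34, "b": 67}` → mapping = {'key': 20, 'z': 34, 'b': 67}
`out = mapping.pop("z")` → mapping = {'key': 20, 'b': 67}; out = 34
So out = 34

Answer: 34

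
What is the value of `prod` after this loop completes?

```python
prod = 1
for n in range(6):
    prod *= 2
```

2^6 = 64
`prod` takes the values: 1 → 2 → 4 → 8 → 16 → 32 → 64

Answer: 64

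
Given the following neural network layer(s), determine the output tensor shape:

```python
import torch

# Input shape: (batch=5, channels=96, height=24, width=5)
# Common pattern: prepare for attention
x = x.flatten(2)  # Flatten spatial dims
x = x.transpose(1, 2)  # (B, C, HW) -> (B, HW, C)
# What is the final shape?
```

Input: (5, 96, 24, 5) -> after flatten(2): (5, 96, 120) -> Output: (5, 120, 96)

Answer: (5, 120, 96)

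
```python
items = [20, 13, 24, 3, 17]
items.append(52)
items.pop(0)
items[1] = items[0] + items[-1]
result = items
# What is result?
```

Trace:
`items = [20, 13, 24, 3, 17]` → items = [20, 13, 24, 3, 17]
`items.append(52)` → items = [20, 13, 24, 3, 17, 52]
`items.pop(0)` → items = [13, 24, 3, 17, 52]
`items[1] = items[0] + items[-1]` → items = [13, 65, 3, 17, 52]
`result = items` → result = [13, 65, 3, 17, 52]
So result = [13, 65, 3, 17, 52]

Answer: [13, 65, 3, 17, 52]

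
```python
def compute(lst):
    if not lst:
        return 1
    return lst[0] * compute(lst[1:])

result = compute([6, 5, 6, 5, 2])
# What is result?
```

Product over [6, 5, 6, 5, 2] = 6 * 5 * 6 * 5 * 2 = 1800

Answer: 1800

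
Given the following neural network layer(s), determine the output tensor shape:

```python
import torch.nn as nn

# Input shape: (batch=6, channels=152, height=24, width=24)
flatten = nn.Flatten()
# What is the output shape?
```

Input: (6, 152, 24, 24) -> Output: (6, 87552)

Answer: (6, 87552)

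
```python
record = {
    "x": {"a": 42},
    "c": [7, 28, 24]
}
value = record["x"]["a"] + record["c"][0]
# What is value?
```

Trace:
`record = { ...` → record = {'x': {'a': 42}, 'c': [7, 28, 24]}
`value = record["x"]["a"] + record["c"][0]` → value = 49
So value = 49

Answer: 49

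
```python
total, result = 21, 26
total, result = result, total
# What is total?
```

Trace:
`total, result = 21, 26` → total = 21; result = 26
`total, result = result, total` → total = 26; result = 21
So total = 26

Answer: 26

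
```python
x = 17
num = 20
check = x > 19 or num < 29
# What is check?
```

Trace:
`x = 17` → x = 17
`num = 20` → num = 20
`check = x > 19 or num < 29` → check = True
So check = True

Answer: True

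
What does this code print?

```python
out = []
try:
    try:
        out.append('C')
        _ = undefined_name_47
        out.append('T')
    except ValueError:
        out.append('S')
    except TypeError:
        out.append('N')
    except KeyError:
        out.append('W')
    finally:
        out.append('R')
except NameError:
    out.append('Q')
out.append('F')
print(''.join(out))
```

Execution trace: 'C' (inner try body) → 'R' (inner finally) → 'Q' (outer except NameError) → 'F' (after the try/except). Output: CRQF

Answer: CRQF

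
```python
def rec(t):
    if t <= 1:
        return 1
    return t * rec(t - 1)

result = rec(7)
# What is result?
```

rec(7) = 7 * 6 * 5 * 4 * 3 * 2 * 1 = 5040

Answer: 5040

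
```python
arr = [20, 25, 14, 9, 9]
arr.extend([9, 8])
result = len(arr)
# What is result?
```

Trace:
`arr = [20, 25, 14, 9, 9]` → arr = [20, 25, 14, 9, 9]
`arr.extend([9, 8])` → arr = [20, 25, 14, 9, 9, 9, 8]
`result = len(arr)` → result = 7
So result = 7

Answer: 7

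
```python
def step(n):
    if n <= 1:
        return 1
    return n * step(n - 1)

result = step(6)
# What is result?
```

step(6) = 6 * 5 * 4 * 3 * 2 * 1 = 720

Answer: 720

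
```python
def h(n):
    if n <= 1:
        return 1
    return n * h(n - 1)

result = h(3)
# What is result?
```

h(3) = 3 * 2 * 1 = 6

Answer: 6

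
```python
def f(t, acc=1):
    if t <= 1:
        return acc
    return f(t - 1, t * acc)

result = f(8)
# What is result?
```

Accumulator trace (n, acc): (8, 1) -> (7, 8) -> (6, 56) -> (5, 336) -> (4, 1680) -> (3, 6720) -> (2, 20160) -> (1, 40320) -> return 40320

Answer: 40320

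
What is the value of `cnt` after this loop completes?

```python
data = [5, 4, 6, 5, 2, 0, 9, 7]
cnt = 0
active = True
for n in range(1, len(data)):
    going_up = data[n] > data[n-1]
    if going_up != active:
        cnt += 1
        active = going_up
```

Count direction changes in [5, 4, 6, 5, 2, 0, 9, 7]
`cnt` takes the values: 0 → 1 → 2 → 3 → 4 → 5

Answer: 5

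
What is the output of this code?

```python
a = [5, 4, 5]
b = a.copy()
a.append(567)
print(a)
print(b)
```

Key concept: list.copy() creates independent copy.
Step by step:
`a = [5, 4, 5]` → a = [5, 4, 5]
`b = a.copy()` → b = [5, 4, 5]
`a.append(567)` → a = [5, 4, 5, 567]
`print(a)` → prints [5, 4, 5, 567]
`print(b)` → prints [5, 4, 5]

Answer:
[5, 4, 5, 567]
[5, 4, 5]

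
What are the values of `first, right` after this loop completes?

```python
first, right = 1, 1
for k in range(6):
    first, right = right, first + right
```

Fibonacci: after 6 iterations
`first, right` takes the values: (1, 1) → (1, 2) → (2, 3) → (3, 5) → (5, 8) → (8, 13) → (13, 21)

Answer: 13, 21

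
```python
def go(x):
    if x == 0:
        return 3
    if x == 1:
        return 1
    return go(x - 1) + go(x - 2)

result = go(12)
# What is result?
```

Build up from base cases: go(0)=3, go(1)=1, go(2)=4, go(3)=5, go(4)=9, go(5)=14, go(6)=23, ..., go(12)=411

Answer: 411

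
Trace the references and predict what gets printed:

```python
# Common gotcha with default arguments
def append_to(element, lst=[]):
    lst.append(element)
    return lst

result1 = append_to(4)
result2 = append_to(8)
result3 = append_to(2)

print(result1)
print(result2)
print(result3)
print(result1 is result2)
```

Key concept: mutable default argument gotcha.
Step by step:
`result1 = append_to(4)` → result1 = [4]
`result2 = append_to(8)` → result1 = [4, 8] (same object as result2); result2 = [4, 8] (same object as result1)
`result3 = append_to(2)` → result1 = [4, 8, 2] (same object as result2, result3); result2 = [4, 8, 2] (same object as result1, result3); result3 = [4, 8, 2] (same object as result1, result2)
`print(result1)` → prints [4, 8, 2]
`print(result2)` → prints [4, 8, 2]
`print(result3)` → prints [4, 8, 2]
`print(result1 is result2)` → prints True

Answer:
[4, 8, 2]
[4, 8, 2]
[4, 8, 2]
True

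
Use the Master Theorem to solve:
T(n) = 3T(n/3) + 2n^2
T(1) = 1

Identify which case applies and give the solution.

a=3, b=3, f(n)=2n^2. log_3(3) = 1. Since c=2 > 1 and the regularity condition holds (3(n/3)^2 = (3/3^2)n^2 with 3/3^2 < 1), Case 3 applies: T(n) = Θ(f(n)) = O(n^2).

Answer: O(n^2) - Case 3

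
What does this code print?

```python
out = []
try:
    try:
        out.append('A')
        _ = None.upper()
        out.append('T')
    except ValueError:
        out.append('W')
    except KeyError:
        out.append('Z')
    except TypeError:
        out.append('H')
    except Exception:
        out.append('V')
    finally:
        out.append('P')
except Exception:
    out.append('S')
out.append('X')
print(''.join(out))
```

Execution trace: 'A' (inner try body) → 'V' (inner except Exception) → 'P' (inner finally) → 'X' (after the try/except). Output: AVPX

Answer: AVPX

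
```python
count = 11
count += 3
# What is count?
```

Trace:
`count = 11` → count = 11
`count += 3` → count = 14
So count = 14

Answer: 14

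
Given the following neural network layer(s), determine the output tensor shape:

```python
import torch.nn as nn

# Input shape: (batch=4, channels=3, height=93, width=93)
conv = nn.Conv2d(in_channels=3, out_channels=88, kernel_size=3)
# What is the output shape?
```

Input: (4, 3, 93, 93) -> Output: (4, 88, 91, 91)

Answer: (4, 88, 91, 91)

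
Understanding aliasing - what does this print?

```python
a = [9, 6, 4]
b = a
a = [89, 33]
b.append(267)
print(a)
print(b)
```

Key concept: rebinding vs mutation: a is rebound to a new list, b still points at the original.
Step by step:
`a = [9, 6, 4]` → a = [9, 6, 4]
`b = a` → b = [9, 6, 4] (same object as a)
`a = [89, 33]` → a = [89, 33]
`b.append(267)` → b = [9, 6, 4, 267]
`print(a)` → prints [89, 33]
`print(b)` → prints [9, 6, 4, 267]

Answer:
[89, 33]
[9, 6, 4, 267]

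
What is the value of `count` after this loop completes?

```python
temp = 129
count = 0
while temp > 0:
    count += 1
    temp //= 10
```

Count digits by repeated division by 10
`count` takes the values: 0 → 1 → 2 → 3

Answer: 3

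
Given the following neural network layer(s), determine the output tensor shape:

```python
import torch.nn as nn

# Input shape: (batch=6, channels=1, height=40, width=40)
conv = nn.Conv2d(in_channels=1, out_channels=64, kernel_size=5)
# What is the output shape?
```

Input: (6, 1, 40, 40) -> Output: (6, 64, 36, 36)

Answer: (6, 64, 36, 36)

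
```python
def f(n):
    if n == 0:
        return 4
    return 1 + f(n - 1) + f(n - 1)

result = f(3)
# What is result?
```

f(n) = 1 + 2·f(n-1), f(0)=4. Closed form: (4+1)·2^3 - 1 = 39.

Answer: 39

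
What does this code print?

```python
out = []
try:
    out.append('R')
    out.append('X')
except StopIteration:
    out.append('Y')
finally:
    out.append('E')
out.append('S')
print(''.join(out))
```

Execution trace: 'R' (try body) → 'X' (try body, no exception) → 'E' (finally) → 'S' (after the try/except). Output: RXES

Answer: RXES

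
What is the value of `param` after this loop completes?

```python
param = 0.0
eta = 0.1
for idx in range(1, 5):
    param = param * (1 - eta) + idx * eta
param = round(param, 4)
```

Moving average with lr=0.1
`param` takes the values: 0.0 → 0.1 → 0.29 → 0.561 → 0.9049

Answer: 0.9049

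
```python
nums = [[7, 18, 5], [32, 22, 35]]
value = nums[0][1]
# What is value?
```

Trace:
`nums = [[7, 18, 5], [32, 22, 35]]` → nums = [[7, 18, 5], [32, 22, 35]]
`value = nums[0][1]` → value = 18
So value = 18

Answer: 18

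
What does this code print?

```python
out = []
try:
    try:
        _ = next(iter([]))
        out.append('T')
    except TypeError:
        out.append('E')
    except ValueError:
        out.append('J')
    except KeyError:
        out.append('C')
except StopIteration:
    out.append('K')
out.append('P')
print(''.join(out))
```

Execution trace: 'K' (outer except StopIteration) → 'P' (after the try/except). Output: KP

Answer: KP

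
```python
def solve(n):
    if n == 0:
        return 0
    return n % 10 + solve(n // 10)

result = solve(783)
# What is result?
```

Sum of digits of 783: 3 + 8 + 7 = 18

Answer: 18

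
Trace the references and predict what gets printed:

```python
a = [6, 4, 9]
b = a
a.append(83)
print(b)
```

Key concept: basic list aliasing.
Step by step:
`a = [6, 4, 9]` → a = [6, 4, 9]
`b = a` → b = [6, 4, 9] (same object as a)
`a.append(83)` → a = [6, 4, 9, 83] (same object as b); b = [6, 4, 9, 83] (same object as a)
`print(b)` → prints [6, 4, 9, 83]

Answer: [6, 4, 9, 83]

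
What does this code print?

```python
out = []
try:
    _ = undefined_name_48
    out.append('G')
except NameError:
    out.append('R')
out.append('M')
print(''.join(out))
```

Execution trace: 'R' (except NameError) → 'M' (after the try/except). Output: RM

Answer: RM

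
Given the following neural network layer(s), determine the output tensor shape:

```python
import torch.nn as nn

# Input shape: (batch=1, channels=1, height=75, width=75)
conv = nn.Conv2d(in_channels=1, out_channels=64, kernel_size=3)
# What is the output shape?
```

Input: (1, 1, 75, 75) -> Output: (1, 64, 73, 73)

Answer: (1, 64, 73, 73)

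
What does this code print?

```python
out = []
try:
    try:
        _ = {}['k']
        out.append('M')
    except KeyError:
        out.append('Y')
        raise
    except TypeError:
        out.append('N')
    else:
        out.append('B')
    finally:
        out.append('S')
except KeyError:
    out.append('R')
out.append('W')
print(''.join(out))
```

Execution trace: 'Y' (inner except KeyError) → 'S' (inner finally) → 'R' (outer except KeyError) → 'W' (after the try/except). Output: YSRW

Answer: YSRW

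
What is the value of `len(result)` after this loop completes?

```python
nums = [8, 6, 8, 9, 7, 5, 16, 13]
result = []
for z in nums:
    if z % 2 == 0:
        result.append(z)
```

Count even numbers in [8, 6, 8, 9, 7, 5, 16, 13]
`result` takes the values: [] → [8] → [8, 6] → [8, 6, 8] → [8, 6, 8, 16]
So `len(result)` = 4

Answer: 4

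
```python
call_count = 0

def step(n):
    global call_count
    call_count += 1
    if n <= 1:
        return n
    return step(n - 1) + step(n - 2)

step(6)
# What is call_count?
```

Calls(n) = 1 + Calls(n-1) + Calls(n-2); Calls(0)=Calls(1)=1. For n=6 this gives 25.

Answer: 25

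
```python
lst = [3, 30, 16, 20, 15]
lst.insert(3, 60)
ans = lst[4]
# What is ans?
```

Trace:
`lst = [3, 30, 16, 20, 15]` → lst = [3, 30, 16, 20, 15]
`lst.insert(3, 60)` → lst = [3, 30, 16, 60, 20, 15]
`ans = lst[4]` → ans = 20
So ans = 20

Answer: 20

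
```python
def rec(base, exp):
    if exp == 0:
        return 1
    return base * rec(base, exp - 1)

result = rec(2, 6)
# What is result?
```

rec(2, 6) = 2 * 2 * 2 * 2 * 2 * 2 = 64

Answer: 64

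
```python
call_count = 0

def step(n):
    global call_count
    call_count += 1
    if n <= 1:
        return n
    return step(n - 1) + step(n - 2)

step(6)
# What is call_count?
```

Calls(n) = 1 + Calls(n-1) + Calls(n-2); Calls(0)=Calls(1)=1. For n=6 this gives 25.

Answer: 25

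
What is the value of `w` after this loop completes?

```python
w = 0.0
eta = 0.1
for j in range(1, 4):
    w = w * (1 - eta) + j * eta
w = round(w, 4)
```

Moving average with lr=0.1
`w` takes the values: 0.0 → 0.1 → 0.29 → 0.561

Answer: 0.561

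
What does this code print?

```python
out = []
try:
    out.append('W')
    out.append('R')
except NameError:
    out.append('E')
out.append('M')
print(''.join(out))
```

Execution trace: 'W' (try body) → 'R' (try body, no exception) → 'M' (after the try/except). Output: WRM

Answer: WRM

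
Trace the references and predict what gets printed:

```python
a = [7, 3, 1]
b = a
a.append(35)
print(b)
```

Key concept: basic list aliasing.
Step by step:
`a = [7, 3, 1]` → a = [7, 3, 1]
`b = a` → b = [7, 3, 1] (same object as a)
`a.append(35)` → a = [7, 3, 1, 35] (same object as b); b = [7, 3, 1, 35] (same object as a)
`print(b)` → prints [7, 3, 1, 35]

Answer: [7, 3, 1, 35]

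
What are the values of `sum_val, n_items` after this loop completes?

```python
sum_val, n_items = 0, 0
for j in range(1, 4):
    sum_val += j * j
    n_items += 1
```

Sum of squares and count
`sum_val, n_items` takes the values: (0, 0) → (1, 0) → (1, 1) → (5, 1) → (5, 2) → (14, 2) → (14, 3)

Answer: 14, 3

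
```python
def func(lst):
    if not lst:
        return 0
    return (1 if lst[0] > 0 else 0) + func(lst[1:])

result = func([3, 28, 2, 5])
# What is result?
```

Count of positive elements in [3, 28, 2, 5] = 4

Answer: 4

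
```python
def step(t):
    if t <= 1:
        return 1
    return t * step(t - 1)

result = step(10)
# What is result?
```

step(10) = 10 * 9 * 8 * 7 * 6 * 5 * 4 * 3 * 2 * 1 = 3628800

Answer: 3628800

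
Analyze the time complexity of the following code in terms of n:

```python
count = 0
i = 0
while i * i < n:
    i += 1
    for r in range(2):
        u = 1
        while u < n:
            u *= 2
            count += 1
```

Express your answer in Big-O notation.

Each loop level contributes: √n × 1 × log n. Multiplying the contributions gives O(√n log n).

Answer: O(√n log n)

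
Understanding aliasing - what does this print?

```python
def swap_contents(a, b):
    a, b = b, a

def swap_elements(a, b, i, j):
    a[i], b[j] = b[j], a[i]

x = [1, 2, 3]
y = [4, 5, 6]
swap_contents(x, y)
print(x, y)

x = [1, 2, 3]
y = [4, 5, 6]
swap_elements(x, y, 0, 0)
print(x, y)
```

Key concept: parameter rebinding vs mutation.
Step by step:
`x = [1, 2, 3]` → x = [1, 2, 3]
`y = [4, 5, 6]` → y = [4, 5, 6]
`swap_contents(x, y)` → no visible change to tracked variables
`print(x, y)` → prints [1, 2, 3] [4, 5, 6]
`x = [1, 2, 3]` → x = [1, 2, 3]
`y = [4, 5, 6]` → y = [4, 5, 6]
`swap_elements(x, y, 0, 0)` → x = [4, 2, 3]; y = [1, 5, 6]
`print(x, y)` → prints [4, 2, 3] [1, 5, 6]

Answer:
[1, 2, 3] [4, 5, 6]
[4, 2, 3] [1, 5, 6]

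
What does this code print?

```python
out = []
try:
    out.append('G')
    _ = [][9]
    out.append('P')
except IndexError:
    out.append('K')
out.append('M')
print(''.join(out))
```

Execution trace: 'G' (try body) → 'K' (except IndexError) → 'M' (after the try/except). Output: GKM

Answer: GKM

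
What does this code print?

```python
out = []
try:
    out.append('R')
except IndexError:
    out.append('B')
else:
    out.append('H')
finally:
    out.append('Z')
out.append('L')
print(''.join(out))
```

Execution trace: 'R' (try body, no exception) → 'H' (else) → 'Z' (finally) → 'L' (after the try/except). Output: RHZL

Answer: RHZL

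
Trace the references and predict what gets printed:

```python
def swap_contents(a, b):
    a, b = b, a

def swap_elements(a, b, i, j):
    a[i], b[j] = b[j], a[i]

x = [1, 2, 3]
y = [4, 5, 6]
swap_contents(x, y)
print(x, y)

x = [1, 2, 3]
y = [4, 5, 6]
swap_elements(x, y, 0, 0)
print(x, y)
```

Key concept: parameter rebinding vs mutation.
Step by step:
`x = [1, 2, 3]` → x = [1, 2, 3]
`y = [4, 5, 6]` → y = [4, 5, 6]
`swap_contents(x, y)` → no visible change to tracked variables
`print(x, y)` → prints [1, 2, 3] [4, 5, 6]
`x = [1, 2, 3]` → x = [1, 2, 3]
`y = [4, 5, 6]` → y = [4, 5, 6]
`swap_elements(x, y, 0, 0)` → x = [4, 2, 3]; y = [1, 5, 6]
`print(x, y)` → prints [4, 2, 3] [1, 5, 6]

Answer:
[1, 2, 3] [4, 5, 6]
[4, 2, 3] [1, 5, 6]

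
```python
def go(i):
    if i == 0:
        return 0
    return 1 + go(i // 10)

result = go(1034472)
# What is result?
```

Count of digits of 1034472: 7

Answer: 7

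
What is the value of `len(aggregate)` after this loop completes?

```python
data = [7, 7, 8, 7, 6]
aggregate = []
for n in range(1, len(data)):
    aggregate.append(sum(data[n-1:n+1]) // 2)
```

Number of 2-element averages
`aggregate` takes the values: [] → [7] → [7, 7] → [7, 7, 7] → [7, 7, 7, 6]
So `len(aggregate)` = 4

Answer: 4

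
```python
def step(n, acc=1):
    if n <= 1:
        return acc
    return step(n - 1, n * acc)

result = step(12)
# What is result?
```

Accumulator trace (n, acc): (12, 1) -> (11, 12) -> (10, 132) -> (9, 1320) -> (8, 11880) -> (7, 95040) -> (6, 665280) -> (5, 3991680) -> (4, 19958400) -> (3, 79833600) -> (2, 239500800) -> (1, 479001600) -> return 479001600

Answer: 479001600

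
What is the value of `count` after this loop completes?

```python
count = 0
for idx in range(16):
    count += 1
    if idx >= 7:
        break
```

Loop breaks when idx reaches 7, count is 8
`count` takes the values: 0 → 1 → 2 → 3 → 4 → 5 → 6 → 7 → 8

Answer: 8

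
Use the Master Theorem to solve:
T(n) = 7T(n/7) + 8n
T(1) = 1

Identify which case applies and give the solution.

a=7, b=7, f(n)=8n. log_7(7) = 1. Since c=1 = 1, Case 2 applies: T(n) = Θ(n^log_b(a) · log n) = O(n log n).

Answer: O(n log n) - Case 2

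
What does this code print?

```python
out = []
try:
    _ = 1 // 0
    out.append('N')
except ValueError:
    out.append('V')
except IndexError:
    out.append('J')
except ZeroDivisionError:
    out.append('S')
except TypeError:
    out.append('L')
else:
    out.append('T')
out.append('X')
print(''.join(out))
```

Execution trace: 'S' (except ZeroDivisionError) → 'X' (after the try/except). Output: SX

Answer: SX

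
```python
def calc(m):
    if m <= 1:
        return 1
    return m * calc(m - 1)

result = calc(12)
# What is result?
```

calc(12) = 12 * 11 * 10 * 9 * 8 * 7 * 6 * 5 * 4 * 3 * 2 * 1 = 479001600

Answer: 479001600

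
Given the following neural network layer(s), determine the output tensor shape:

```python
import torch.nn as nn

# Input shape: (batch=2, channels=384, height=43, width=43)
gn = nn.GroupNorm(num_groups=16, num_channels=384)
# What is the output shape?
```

Input: (2, 384, 43, 43) -> Output: (2, 384, 43, 43)

Answer: (2, 384, 43, 43)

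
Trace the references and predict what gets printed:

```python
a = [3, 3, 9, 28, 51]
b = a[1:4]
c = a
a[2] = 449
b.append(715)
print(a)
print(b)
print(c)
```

Key concept: slice vs alias.
Step by step:
`a = [3, 3, 9, 28, 51]` → a = [3, 3, 9, 28, 51]
`b = a[1:4]` → b = [3, 9, 28]
`c = a` → c = [3, 3, 9, 28, 51] (same object as a)
`a[2] = 449` → a = [3, 3, 449, 28, 51] (same object as c); c = [3, 3, 449, 28, 51] (same object as a)
`b.append(715)` → b = [3, 9, 28, 715]
`print(a)` → prints [3, 3, 449, 28, 51]
`print(b)` → prints [3, 9, 28, 715]
`print(c)` → prints [3, 3, 449, 28, 51]

Answer:
[3, 3, 449, 28, 51]
[3, 9, 28, 715]
[3, 3, 449, 28, 51]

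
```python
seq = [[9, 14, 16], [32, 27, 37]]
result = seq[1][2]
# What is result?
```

Trace:
`seq = [[9, 14, 16], [32, 27, 37]]` → seq = [[9, 14, 16], [32, 27, 37]]
`result = seq[1][2]` → result = 37
So result = 37

Answer: 37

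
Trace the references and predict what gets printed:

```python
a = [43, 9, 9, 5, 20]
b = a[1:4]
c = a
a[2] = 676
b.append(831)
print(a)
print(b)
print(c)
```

Key concept: slice vs alias.
Step by step:
`a = [43, 9, 9, 5, 20]` → a = [43, 9, 9, 5, 20]
`b = a[1:4]` → b = [9, 9, 5]
`c = a` → c = [43, 9, 9, 5, 20] (same object as a)
`a[2] = 676` → a = [43, 9, 676, 5, 20] (same object as c); c = [43, 9, 676, 5, 20] (same object as a)
`b.append(831)` → b = [9, 9, 5, 831]
`print(a)` → prints [43, 9, 676, 5, 20]
`print(b)` → prints [9, 9, 5, 831]
`print(c)` → prints [43, 9, 676, 5, 20]

Answer:
[43, 9, 676, 5, 20]
[9, 9, 5, 831]
[43, 9, 676, 5, 20]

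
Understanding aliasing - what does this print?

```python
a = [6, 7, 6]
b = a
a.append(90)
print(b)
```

Key concept: basic list aliasing.
Step by step:
`a = [6, 7, 6]` → a = [6, 7, 6]
`b = a` → b = [6, 7, 6] (same object as a)
`a.append(90)` → a = [6, 7, 6, 90] (same object as b); b = [6, 7, 6, 90] (same object as a)
`print(b)` → prints [6, 7, 6, 90]

Answer: [6, 7, 6, 90]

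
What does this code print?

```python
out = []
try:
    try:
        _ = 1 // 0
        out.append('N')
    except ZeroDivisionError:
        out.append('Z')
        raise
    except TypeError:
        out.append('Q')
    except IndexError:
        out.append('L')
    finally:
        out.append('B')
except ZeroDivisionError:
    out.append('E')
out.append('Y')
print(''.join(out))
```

Execution trace: 'Z' (inner except ZeroDivisionError) → 'B' (inner finally) → 'E' (outer except ZeroDivisionError) → 'Y' (after the try/except). Output: ZBEY

Answer: ZBEY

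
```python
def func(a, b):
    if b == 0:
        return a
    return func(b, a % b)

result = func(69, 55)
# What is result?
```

func(69, 55) -> func(55, 14) -> func(14, 13) -> func(13, 1) -> func(1, 0) -> 1

Answer: 1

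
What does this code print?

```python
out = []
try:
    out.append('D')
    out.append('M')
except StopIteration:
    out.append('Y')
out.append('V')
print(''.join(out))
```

Execution trace: 'D' (try body) → 'M' (try body, no exception) → 'V' (after the try/except). Output: DMV

Answer: DMV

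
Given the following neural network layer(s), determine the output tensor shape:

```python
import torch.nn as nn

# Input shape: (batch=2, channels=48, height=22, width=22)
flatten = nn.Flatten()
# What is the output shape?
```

Input: (2, 48, 22, 22) -> Output: (2, 23232)

Answer: (2, 23232)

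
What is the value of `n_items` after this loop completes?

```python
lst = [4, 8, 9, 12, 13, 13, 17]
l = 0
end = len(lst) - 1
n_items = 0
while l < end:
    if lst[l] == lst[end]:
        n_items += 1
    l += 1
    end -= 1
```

Count matching pairs from ends
`n_items` takes the values: 0

Answer: 0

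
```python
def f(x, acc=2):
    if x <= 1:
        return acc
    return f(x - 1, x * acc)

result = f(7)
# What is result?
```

Accumulator trace (n, acc): (7, 2) -> (6, 14) -> (5, 84) -> (4, 420) -> (3, 1680) -> (2, 5040) -> (1, 10080) -> return 10080

Answer: 10080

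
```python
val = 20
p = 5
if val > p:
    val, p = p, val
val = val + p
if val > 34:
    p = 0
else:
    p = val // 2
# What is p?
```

Trace:
`val = 20` → val = 20
`p = 5` → p = 5
`if val > p: ...` → val > p is True → val = 5; p = 20
`val = val + p` → val = 25
`if val > 34: ...` → val > 34 is False, take else branch → p = 12
So p = 12

Answer: 12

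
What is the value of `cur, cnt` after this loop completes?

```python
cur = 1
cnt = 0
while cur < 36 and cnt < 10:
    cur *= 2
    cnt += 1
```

Double until >= 36 or 10 iterations
`cur, cnt` takes the values: (1, 0) → (2, 0) → (2, 1) → (4, 1) → (4, 2) → (8, 2) → (8, 3) → (16, 3) → (16, 4) → (32, 4) → (32, 5) → (64, 5) → (64, 6)

Answer: 64, 6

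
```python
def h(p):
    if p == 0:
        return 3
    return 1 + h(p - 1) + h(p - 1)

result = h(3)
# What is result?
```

h(p) = 1 + 2·h(p-1), h(0)=3. Closed form: (3+1)·2^3 - 1 = 31.

Answer: 31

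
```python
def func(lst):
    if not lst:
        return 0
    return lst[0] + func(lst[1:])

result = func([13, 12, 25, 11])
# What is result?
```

13 + 12 + 25 + 11 + 0 = 61

Answer: 61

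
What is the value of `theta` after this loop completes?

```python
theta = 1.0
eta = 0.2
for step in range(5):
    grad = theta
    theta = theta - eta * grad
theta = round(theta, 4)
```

Gradient descent: w = 1.0 * (1 - 0.2)^5
`theta` takes the values: 1.0 → 0.8 → 0.64 → 0.512 → 0.4096 → 0.32768 → 0.3277

Answer: 0.3277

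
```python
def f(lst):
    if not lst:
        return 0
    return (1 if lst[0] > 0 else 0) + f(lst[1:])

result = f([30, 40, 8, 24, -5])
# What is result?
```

Count of positive elements in [30, 40, 8, 24, -5] = 4

Answer: 4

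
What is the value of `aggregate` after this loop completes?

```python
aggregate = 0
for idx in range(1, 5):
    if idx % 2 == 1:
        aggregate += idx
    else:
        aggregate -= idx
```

Add odd, subtract even
`aggregate` takes the values: 0 → 1 → -1 → 2 → -2

Answer: -2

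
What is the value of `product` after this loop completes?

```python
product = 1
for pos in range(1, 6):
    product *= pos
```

5! = 120
`product` takes the values: 1 → 2 → 6 → 24 → 120

Answer: 120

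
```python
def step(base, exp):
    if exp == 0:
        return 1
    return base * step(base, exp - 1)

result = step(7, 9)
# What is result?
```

step(7, 9) = 7 * 7 * 7 * 7 * 7 * 7 * 7 * 7 * 7 = 40353607

Answer: 40353607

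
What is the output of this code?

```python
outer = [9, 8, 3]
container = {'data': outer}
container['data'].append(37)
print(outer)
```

Key concept: dict holds reference to list.
Step by step:
`outer = [9, 8, 3]` → outer = [9, 8, 3]
`container = {'data': outer}` → container = {'data': [9, 8, 3]}
`container['data'].append(37)` → outer = [9, 8, 3, 37]; container = {'data': [9, 8, 3, 37]}
`print(outer)` → prints [9, 8, 3, 37]

Answer: [9, 8, 3, 37]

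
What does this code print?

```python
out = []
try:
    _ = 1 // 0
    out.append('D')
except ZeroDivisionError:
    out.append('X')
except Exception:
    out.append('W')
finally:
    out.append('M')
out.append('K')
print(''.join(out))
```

Execution trace: 'X' (except ZeroDivisionError) → 'M' (finally) → 'K' (after the try/except). Output: XMK

Answer: XMK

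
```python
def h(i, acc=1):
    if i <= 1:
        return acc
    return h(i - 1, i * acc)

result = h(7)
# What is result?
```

Accumulator trace (n, acc): (7, 1) -> (6, 7) -> (5, 42) -> (4, 210) -> (3, 840) -> (2, 2520) -> (1, 5040) -> return 5040

Answer: 5040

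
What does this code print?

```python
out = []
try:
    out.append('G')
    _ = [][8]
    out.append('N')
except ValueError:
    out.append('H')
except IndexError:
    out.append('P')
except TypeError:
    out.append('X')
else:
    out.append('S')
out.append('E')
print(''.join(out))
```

Execution trace: 'G' (try body) → 'P' (except IndexError) → 'E' (after the try/except). Output: GPE

Answer: GPE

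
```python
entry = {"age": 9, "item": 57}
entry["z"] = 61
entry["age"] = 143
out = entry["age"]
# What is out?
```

Trace:
`entry = {"age": 9, "item": 57}` → entry = {'age': 9, 'item': 57}
`entry["z"] = 61` → entry = {'age': 9, 'item': 57, 'z': 61}
`entry["age"] = 143` → entry = {'age': 143, 'item': 57, 'z': 61}
`out = entry["age"]` → out = 143
So out = 143

Answer: 143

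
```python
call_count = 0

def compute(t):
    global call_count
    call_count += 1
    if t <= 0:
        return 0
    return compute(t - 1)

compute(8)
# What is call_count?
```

Linear recursion stepping by 1: 9 calls from t=8 down to ≤0.

Answer: 9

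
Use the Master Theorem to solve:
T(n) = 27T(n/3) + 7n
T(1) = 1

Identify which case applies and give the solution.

a=27, b=3, f(n)=7n. log_3(27) = 3. Since c=1 < 3, Case 1 applies: T(n) = Θ(n^log_b(a)) = O(n^3).

Answer: O(n^3) - Case 1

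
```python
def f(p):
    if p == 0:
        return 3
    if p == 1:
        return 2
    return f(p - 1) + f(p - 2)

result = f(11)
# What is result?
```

Build up from base cases: f(0)=3, f(1)=2, f(2)=5, f(3)=7, f(4)=12, f(5)=19, f(6)=31, ..., f(11)=343

Answer: 343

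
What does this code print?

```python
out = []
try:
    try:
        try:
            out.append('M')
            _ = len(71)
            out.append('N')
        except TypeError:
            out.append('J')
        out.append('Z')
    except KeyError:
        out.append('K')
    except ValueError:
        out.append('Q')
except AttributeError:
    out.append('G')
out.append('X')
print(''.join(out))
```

Execution trace: 'M' (inner try body) → 'J' (inner except TypeError) → 'Z' (try body, no exception) → 'X' (after the try/except). Output: MJZX

Answer: MJZX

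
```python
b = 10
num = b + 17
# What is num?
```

Trace:
`b = 10` → b = 10
`num = b + 17` → num = 27
So num = 27

Answer: 27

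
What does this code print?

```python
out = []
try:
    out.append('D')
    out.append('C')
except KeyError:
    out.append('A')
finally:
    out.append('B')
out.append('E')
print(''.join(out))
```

Execution trace: 'D' (try body) → 'C' (try body, no exception) → 'B' (finally) → 'E' (after the try/except). Output: DCBE

Answer: DCBE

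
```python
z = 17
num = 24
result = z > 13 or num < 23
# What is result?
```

Trace:
`z = 17` → z = 17
`num = 24` → num = 24
`result = z > 13 or num < 23` → result = True
So result = True

Answer: True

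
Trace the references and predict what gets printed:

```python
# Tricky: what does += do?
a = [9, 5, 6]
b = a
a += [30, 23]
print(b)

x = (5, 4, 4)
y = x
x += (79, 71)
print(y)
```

Key concept: += behavior differs for mutable vs immutable.
Step by step:
`a = [9, 5, 6]` → a = [9, 5, 6]
`b = a` → b = [9, 5, 6] (same object as a)
`a += [30, 23]` → a = [9, 5, 6, 30, 23] (same object as b); b = [9, 5, 6, 30, 23] (same object as a)
`print(b)` → prints [9, 5, 6, 30, 23]
`x = (5, 4, 4)` → x = (5, 4, 4)
`y = x` → y = (5, 4, 4)
`x += (79, 71)` → x = (5, 4, 4, 79, 71)
`print(y)` → prints (5, 4, 4)

Answer:
[9, 5, 6, 30, 23]
(5, 4, 4)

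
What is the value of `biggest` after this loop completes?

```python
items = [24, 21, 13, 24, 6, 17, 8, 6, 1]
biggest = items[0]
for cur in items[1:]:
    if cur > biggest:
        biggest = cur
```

Maximum of [24, 21, 13, 24, 6, 17, 8, 6, 1]
`biggest` takes the values: 24

Answer: 24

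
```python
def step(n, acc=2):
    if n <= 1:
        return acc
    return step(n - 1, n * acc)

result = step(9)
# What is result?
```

Accumulator trace (n, acc): (9, 2) -> (8, 18) -> (7, 144) -> (6, 1008) -> (5, 6048) -> (4, 30240) -> (3, 120960) -> (2, 362880) -> (1, 725760) -> return 725760

Answer: 725760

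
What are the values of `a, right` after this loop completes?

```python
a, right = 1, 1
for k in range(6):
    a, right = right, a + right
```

Fibonacci: after 6 iterations
`a, right` takes the values: (1, 1) → (1, 2) → (2, 3) → (3, 5) → (5, 8) → (8, 13) → (13, 21)

Answer: 13, 21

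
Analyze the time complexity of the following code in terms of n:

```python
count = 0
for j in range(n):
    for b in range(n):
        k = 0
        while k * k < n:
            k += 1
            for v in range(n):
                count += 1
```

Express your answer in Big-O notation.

Each loop level contributes: n × n × √n × n. Multiplying the contributions gives O(n^3√n).

Answer: O(n^3√n)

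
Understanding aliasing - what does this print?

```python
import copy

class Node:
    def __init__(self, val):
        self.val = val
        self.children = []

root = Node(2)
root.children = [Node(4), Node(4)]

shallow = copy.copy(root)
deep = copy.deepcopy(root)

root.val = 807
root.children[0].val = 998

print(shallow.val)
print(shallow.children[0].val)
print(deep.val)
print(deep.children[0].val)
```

Key concept: deep copy with custom objects.
Step by step:
`root = Node(2)` → root = Node(val=2, children=[])
`root.children = [Node(4), Node(4)]` → root = Node(val=2, children=[Node(val=4, children=[]), Node(val=4, children=[])])
`shallow = copy.copy(root)` → shallow = Node(val=2, children=[Node(val=4, children=[]), Node(val=4, children=[])])
`deep = copy.deepcopy(root)` → deep = Node(val=2, children=[Node(val=4, children=[]), Node(val=4, children=[])])
`root.val = 807` → root = Node(val=807, children=[Node(val=4, children=[]), Node(val=4, children=[])])
`root.children[0].val = 998` → root = Node(val=807, children=[Node(val=998, children=[]), Node(val=4, children=[])]); shallow = Node(val=2, children=[Node(val=998, children=[]), Node(val=4, children=[])])
`print(shallow.val)` → prints 2
`print(shallow.children[0].val)` → prints 998
`print(deep.val)` → prints 2
`print(deep.children[0].val)` → prints 4

Answer:
2
998
2
4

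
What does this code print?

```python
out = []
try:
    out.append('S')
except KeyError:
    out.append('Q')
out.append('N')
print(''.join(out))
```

Execution trace: 'S' (try body, no exception) → 'N' (after the try/except). Output: SN

Answer: SN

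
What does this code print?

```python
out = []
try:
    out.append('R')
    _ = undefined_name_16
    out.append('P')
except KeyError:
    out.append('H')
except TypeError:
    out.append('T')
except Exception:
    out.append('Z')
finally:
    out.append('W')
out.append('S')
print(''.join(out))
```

Execution trace: 'R' (try body) → 'Z' (except Exception) → 'W' (finally) → 'S' (after the try/except). Output: RZWS

Answer: RZWS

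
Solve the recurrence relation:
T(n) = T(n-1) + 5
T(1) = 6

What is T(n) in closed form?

Unrolling: T(n) = T(1) + 5·(n-1) = 6 + 5(n-1) = 5n + 1.

Answer: T(n) = 5n + 1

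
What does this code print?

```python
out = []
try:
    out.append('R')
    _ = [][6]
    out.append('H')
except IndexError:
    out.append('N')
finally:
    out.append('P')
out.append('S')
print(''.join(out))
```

Execution trace: 'R' (try body) → 'N' (except IndexError) → 'P' (finally) → 'S' (after the try/except). Output: RNPS

Answer: RNPS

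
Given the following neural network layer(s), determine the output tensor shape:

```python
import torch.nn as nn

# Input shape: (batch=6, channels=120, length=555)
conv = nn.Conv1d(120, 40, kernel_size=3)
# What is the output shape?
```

Input: (6, 120, 555) -> Output: (6, 40, 553)

Answer: (6, 40, 553)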